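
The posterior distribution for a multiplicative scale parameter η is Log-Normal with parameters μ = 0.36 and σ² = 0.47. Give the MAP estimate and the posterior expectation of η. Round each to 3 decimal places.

Mode = exp(μ − σ²) = exp(-0.11) = 0.896.
Mean = exp(μ + σ²/2) = exp(0.595) = 1.813.

MAP estimate = 0.896, posterior expectation = 1.813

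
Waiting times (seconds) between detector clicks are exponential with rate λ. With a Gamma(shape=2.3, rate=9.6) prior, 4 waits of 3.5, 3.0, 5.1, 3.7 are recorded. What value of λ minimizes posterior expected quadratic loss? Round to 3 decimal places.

Σ times = 15.3. Posterior: Gamma(shape = 2.3+4 = 6.3, rate = 9.6+15.3 = 24.9).
Mode = (α−1)/β = 5.3/24.9 = 0.213.
Mean = α/β = 6.3/24.9 = 0.253.
Quadratic loss ⇒ the optimal estimator is the posterior mean.

0.253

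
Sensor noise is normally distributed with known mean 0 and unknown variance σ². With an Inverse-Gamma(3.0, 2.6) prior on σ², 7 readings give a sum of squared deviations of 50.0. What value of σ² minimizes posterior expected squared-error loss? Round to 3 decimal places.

Posterior: Inverse-Gamma(shape = 3.0+7/2 = 6.5, scale = 2.6+50.0/2 = 27.6).
Mode = β/(α+1) = 27.6/7.5 = 3.680.
Mean = β/(α−1) = 27.6/5.5 = 5.018.
Squared-error loss ⇒ the optimal estimator is the posterior mean.

5.018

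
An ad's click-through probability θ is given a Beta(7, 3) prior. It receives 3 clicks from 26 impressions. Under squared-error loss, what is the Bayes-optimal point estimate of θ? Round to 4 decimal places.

0.2778

Posterior: Beta(7+3, 3+23) = Beta(10, 26).
Mode = (10−1)/(10+26−2) = 9/34 = 0.2647.
Mean = 10/(10+26) = 10/36 = 0.2778.
Squared-error loss ⇒ the optimal estimator is the posterior mean.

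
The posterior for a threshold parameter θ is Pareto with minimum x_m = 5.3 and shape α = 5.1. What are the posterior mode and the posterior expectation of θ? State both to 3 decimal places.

The Pareto density is strictly decreasing on [x_m, ∞), so the mode is x_m = 5.300.
Mean = α·x_m/(α−1) = 5.1·5.3/4.1 = 6.593.
Mean > mode: the posterior has a right tail.

MAP = 5.300; posterior mean = 6.593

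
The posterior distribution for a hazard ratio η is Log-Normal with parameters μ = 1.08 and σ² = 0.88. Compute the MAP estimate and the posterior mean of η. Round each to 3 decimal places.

MAP estimate = 1.221, posterior mean = 4.572

Mode = exp(μ − σ²) = exp(0.20) = 1.221.
Mean = exp(μ + σ²/2) = exp(1.520) = 4.572.
The mean is pulled above the mode by the posterior's right skew.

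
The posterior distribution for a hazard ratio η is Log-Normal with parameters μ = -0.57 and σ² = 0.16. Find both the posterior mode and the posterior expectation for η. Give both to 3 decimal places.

Mode = exp(μ − σ²) = exp(-0.73) = 0.482.
Mean = exp(μ + σ²/2) = exp(-0.490) = 0.613.

MAP = 0.482, posterior mean = 0.613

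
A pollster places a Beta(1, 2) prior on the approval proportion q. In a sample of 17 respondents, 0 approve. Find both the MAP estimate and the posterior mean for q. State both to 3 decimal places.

Posterior: Beta(1+0, 2+17) = Beta(1, 19).
Since α = 1 ≤ 1 and β > 1, the Beta density is monotone decreasing on [0,1]; the mode is at 0.
Mean = 1/(1+19) = 0.050.
The posterior is right-skewed, so the mean exceeds the mode.

MAP: 0.000. Posterior mean: 0.050.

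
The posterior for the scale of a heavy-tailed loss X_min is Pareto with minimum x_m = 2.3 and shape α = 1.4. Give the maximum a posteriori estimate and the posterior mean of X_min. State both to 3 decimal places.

X_min_MAP = 2.300, E[X_min|data] = 8.050

The Pareto density is strictly decreasing on [x_m, ∞), so the mode is x_m = 2.300.
Mean = α·x_m/(α−1) = 1.4·2.3/0.4 = 8.050.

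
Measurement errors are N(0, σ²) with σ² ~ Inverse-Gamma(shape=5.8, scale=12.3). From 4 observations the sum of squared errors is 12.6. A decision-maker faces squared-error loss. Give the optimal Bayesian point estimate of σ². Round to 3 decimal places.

Posterior: Inverse-Gamma(shape = 5.8+4/2 = 7.8, scale = 12.3+12.6/2 = 18.6).
Mode = β/(α+1) = 18.6/8.8 = 2.114.
Mean = β/(α−1) = 18.6/6.8 = 2.735.
Squared-error loss ⇒ the optimal estimator is the posterior mean.

2.735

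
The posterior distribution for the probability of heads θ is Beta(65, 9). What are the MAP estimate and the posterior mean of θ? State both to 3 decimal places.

MAP = 0.889, posterior mean = 0.878

Mode = (65−1)/(65+9−2) = 64/72 = 0.889.
Mean = 65/(65+9) = 65/74 = 0.878.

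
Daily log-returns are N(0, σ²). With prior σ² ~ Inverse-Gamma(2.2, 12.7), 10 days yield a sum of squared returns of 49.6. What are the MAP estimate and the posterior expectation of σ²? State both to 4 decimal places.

MAP: 4.5732. Posterior mean: 6.0484.

Posterior: Inverse-Gamma(shape = 2.2+10/2 = 7.2, scale = 12.7+49.6/2 = 37.5).
Mode = β/(α+1) = 37.5/8.2 = 4.5732.
Mean = β/(α−1) = 37.5/6.2 = 6.0484.
Mean > mode: the posterior has a right tail.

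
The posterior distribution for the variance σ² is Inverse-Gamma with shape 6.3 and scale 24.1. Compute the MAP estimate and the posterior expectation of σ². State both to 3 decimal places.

Mode = β/(α+1) = 24.1/7.3 = 3.301.
Mean = β/(α−1) = 24.1/5.3 = 4.547.
The posterior is right-skewed, so the mean exceeds the mode.

MAP = 3.301, posterior mean = 4.547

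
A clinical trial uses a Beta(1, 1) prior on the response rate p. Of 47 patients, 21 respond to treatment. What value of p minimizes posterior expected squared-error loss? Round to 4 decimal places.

Posterior: Beta(1+21, 1+26) = Beta(22, 27).
Mode = (22−1)/(22+27−2) = 21/47 = 0.4468.
With a flat prior the MAP equals the MLE, 21/47.
Mean = 22/(22+27) = 22/49 = 0.4490.
Squared-error loss ⇒ the optimal estimator is the posterior mean.

0.4490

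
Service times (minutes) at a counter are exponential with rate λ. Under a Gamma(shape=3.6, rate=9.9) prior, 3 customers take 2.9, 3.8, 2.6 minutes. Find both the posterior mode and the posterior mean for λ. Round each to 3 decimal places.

Σ times = 9.3. Posterior: Gamma(shape = 3.6+3 = 6.6, rate = 9.9+9.3 = 19.2).
Mode = (α−1)/β = 5.6/19.2 = 0.292.
Mean = α/β = 6.6/19.2 = 0.344.
The posterior is right-skewed, so the mean exceeds the mode.

MAP = 0.292; posterior mean = 0.344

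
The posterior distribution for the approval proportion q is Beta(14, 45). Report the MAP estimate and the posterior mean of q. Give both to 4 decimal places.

MAP estimate = 0.2281, posterior mean = 0.2373

Mode = (14−1)/(14+45−2) = 13/57 = 0.2281.
Mean = 14/(14+45) = 14/59 = 0.2373.
The mean is pulled above the mode by the posterior's right skew.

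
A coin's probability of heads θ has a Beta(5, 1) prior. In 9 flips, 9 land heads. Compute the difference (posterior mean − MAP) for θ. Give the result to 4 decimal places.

Posterior: Beta(5+9, 1+0) = Beta(14, 1).
Since β = 1 ≤ 1 and α > 1, the Beta density is monotone increasing on [0,1]; the mode is at 1.
Mean = 14/(14+1) = 0.9333.
Difference = 0.9333 − 1.0000 = -0.0667.
The mean is pulled below the mode by the posterior's left skew.

-0.0667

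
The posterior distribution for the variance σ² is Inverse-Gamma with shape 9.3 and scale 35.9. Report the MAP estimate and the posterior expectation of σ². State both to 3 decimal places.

Mode = β/(α+1) = 35.9/10.3 = 3.485.
Mean = β/(α−1) = 35.9/8.3 = 4.325.

MAP estimate = 3.485, posterior expectation = 4.325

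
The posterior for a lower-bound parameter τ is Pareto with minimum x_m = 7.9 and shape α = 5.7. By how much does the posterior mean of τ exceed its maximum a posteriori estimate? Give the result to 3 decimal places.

The Pareto density is strictly decreasing on [x_m, ∞), so the mode is x_m = 7.900.
Mean = α·x_m/(α−1) = 5.7·7.9/4.7 = 9.581.
Difference = 9.581 − 7.900 = 1.681.
Mean > mode: the posterior has a right tail.

1.681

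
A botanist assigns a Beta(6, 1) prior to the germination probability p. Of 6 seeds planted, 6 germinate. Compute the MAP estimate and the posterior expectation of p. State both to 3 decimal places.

MAP: 1.000. Posterior mean: 0.923.

Posterior: Beta(6+6, 1+0) = Beta(12, 1).
Since β = 1 ≤ 1 and α > 1, the Beta density is monotone increasing on [0,1]; the mode is at 1.
Mean = 12/(12+1) = 0.923.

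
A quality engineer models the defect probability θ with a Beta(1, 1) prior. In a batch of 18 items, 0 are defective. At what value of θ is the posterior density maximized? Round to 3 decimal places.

0.000

Posterior: Beta(1+0, 1+18) = Beta(1, 19).
Since α = 1 ≤ 1 and β > 1, the Beta density is monotone decreasing on [0,1]; the mode is at 0.
Mean = 1/(1+19) = 0.050.
This is the posterior mode — the MAP estimate.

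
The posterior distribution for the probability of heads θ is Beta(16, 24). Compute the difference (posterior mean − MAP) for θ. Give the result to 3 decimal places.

Mode = (16−1)/(16+24−2) = 15/38 = 0.395.
Mean = 16/(16+24) = 16/40 = 0.400.
Difference = 0.400 − 0.395 = 0.005.
The mean is pulled above the mode by the posterior's right skew.

0.005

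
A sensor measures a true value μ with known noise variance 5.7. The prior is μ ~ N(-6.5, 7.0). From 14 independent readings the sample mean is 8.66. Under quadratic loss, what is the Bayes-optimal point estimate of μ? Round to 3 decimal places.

Posterior for μ is Normal. Precision-weighted mean: (1/7.0·-6.5 + 14/5.7·8.66) / (1/7.0 + 14/5.7) = 7.827.
A Normal posterior is symmetric, so mode = mean.
Quadratic loss ⇒ the optimal estimator is the posterior mean.

7.827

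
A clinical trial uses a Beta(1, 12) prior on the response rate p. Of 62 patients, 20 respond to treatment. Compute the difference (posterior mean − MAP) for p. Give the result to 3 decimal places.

0.006

Posterior: Beta(1+20, 12+42) = Beta(21, 54).
Mode = (21−1)/(21+54−2) = 20/73 = 0.274.
Mean = 21/(21+54) = 21/75 = 0.280.
Difference = 0.280 − 0.274 = 0.006.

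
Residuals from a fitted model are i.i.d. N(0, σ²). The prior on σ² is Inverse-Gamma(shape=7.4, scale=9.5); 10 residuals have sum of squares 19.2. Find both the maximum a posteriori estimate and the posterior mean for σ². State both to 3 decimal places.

σ²_MAP = 1.425, E[σ²|data] = 1.675

Posterior: Inverse-Gamma(shape = 7.4+10/2 = 12.4, scale = 9.5+19.2/2 = 19.1).
Mode = β/(α+1) = 19.1/13.4 = 1.425.
Mean = β/(α−1) = 19.1/11.4 = 1.675.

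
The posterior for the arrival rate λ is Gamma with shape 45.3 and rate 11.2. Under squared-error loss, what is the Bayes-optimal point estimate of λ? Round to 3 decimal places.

4.045

Mode = (α−1)/β = 44.3/11.2 = 3.955.
Mean = α/β = 45.3/11.2 = 4.045.
Squared-error loss ⇒ the optimal estimator is the posterior mean.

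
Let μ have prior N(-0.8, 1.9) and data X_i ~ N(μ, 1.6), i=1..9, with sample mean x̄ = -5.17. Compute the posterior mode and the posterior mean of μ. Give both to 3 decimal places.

Posterior for μ is Normal. Precision-weighted mean: (1/1.9·-0.8 + 9/1.6·-5.17) / (1/1.9 + 9/1.6) = -4.796.
A Normal posterior is symmetric, so mode = mean.

MAP: -4.796. Posterior mean: -4.796.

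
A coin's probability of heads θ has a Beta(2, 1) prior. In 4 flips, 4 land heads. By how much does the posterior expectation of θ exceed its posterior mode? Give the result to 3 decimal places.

-0.143

Posterior: Beta(2+4, 1+0) = Beta(6, 1).
Since β = 1 ≤ 1 and α > 1, the Beta density is monotone increasing on [0,1]; the mode is at 1.
Mean = 6/(6+1) = 0.857.
Difference = 0.857 − 1.000 = -0.143.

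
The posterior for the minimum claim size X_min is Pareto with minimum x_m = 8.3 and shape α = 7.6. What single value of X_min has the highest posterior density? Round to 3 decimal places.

8.300

The Pareto density is strictly decreasing on [x_m, ∞), so the mode is x_m = 8.300.
Mean = α·x_m/(α−1) = 7.6·8.3/6.6 = 9.558.
This is the posterior mode — the MAP estimate.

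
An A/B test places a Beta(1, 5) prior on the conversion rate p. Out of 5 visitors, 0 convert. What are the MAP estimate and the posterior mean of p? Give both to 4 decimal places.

Posterior: Beta(1+0, 5+5) = Beta(1, 10).
Since α = 1 ≤ 1 and β > 1, the Beta density is monotone decreasing on [0,1]; the mode is at 0.
Mean = 1/(1+10) = 0.0909.

MAP: 0.0000. Posterior mean: 0.0909.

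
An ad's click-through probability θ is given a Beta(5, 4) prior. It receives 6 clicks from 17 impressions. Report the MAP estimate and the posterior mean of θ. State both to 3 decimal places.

Posterior: Beta(5+6, 4+11) = Beta(11, 15).
Mode = (11−1)/(11+15−2) = 10/24 = 0.417.
Mean = 11/(11+15) = 11/26 = 0.423.

MAP: 0.417. Posterior mean: 0.423.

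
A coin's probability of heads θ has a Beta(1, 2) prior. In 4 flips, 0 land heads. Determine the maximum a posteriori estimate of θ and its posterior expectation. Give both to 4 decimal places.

MAP: 0.0000. Posterior mean: 0.1429.

Posterior: Beta(1+0, 2+4) = Beta(1, 6).
Since α = 1 ≤ 1 and β > 1, the Beta density is monotone decreasing on [0,1]; the mode is at 0.
Mean = 1/(1+6) = 0.1429.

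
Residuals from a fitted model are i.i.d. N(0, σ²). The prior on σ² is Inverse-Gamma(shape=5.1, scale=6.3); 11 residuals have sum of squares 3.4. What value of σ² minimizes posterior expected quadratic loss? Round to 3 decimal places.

0.833

Posterior: Inverse-Gamma(shape = 5.1+11/2 = 10.6, scale = 6.3+3.4/2 = 8.0).
Mode = β/(α+1) = 8.0/11.6 = 0.690.
Mean = β/(α−1) = 8.0/9.6 = 0.833.
Quadratic loss ⇒ the optimal estimator is the posterior mean.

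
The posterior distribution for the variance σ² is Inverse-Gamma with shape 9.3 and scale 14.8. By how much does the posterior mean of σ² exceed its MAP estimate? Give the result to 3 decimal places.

Mode = β/(α+1) = 14.8/10.3 = 1.437.
Mean = β/(α−1) = 14.8/8.3 = 1.783.
Difference = 1.783 − 1.437 = 0.346.

0.346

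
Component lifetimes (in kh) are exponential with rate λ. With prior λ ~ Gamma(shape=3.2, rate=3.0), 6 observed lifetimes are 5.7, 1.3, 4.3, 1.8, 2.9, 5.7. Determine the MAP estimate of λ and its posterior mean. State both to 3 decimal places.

MAP = 0.332; posterior mean = 0.372

Σ times = 21.7. Posterior: Gamma(shape = 3.2+6 = 9.2, rate = 3.0+21.7 = 24.7).
Mode = (α−1)/β = 8.2/24.7 = 0.332.
Mean = α/β = 9.2/24.7 = 0.372.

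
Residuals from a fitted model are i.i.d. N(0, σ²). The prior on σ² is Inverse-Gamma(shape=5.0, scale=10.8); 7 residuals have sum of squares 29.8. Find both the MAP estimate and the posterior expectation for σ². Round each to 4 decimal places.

Posterior: Inverse-Gamma(shape = 5.0+7/2 = 8.5, scale = 10.8+29.8/2 = 25.7).
Mode = β/(α+1) = 25.7/9.5 = 2.7053.
Mean = β/(α−1) = 25.7/7.5 = 3.4267.

MAP = 2.7053; posterior mean = 3.4267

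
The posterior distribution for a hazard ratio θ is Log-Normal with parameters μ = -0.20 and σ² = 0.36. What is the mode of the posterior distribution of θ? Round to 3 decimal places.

Mode = exp(μ − σ²) = exp(-0.56) = 0.571.
Mean = exp(μ + σ²/2) = exp(-0.020) = 0.980.
This is the posterior mode — the MAP estimate.

0.571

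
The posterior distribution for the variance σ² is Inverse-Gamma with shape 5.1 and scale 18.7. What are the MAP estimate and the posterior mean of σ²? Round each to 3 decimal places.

MAP estimate = 3.066, posterior mean = 4.561

Mode = β/(α+1) = 18.7/6.1 = 3.066.
Mean = β/(α−1) = 18.7/4.1 = 4.561.
The posterior is right-skewed, so the mean exceeds the mode.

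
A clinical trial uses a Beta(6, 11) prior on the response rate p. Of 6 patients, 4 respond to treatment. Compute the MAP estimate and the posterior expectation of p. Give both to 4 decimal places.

MAP = 0.4286; posterior mean = 0.4348

Posterior: Beta(6+4, 11+2) = Beta(10, 13).
Mode = (10−1)/(10+13−2) = 9/21 = 0.4286.
Mean = 10/(10+13) = 10/23 = 0.4348.
The posterior is right-skewed, so the mean exceeds the mode.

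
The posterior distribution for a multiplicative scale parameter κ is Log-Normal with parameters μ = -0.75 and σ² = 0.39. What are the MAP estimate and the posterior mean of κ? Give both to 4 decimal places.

MAP = 0.3198; posterior mean = 0.5741

Mode = exp(μ − σ²) = exp(-1.14) = 0.3198.
Mean = exp(μ + σ²/2) = exp(-0.555) = 0.5741.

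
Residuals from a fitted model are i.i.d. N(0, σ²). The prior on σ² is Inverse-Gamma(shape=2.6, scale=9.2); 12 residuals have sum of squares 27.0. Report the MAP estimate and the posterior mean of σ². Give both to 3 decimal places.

MAP estimate = 2.365, posterior mean = 2.987

Posterior: Inverse-Gamma(shape = 2.6+12/2 = 8.6, scale = 9.2+27.0/2 = 22.7).
Mode = β/(α+1) = 22.7/9.6 = 2.365.
Mean = β/(α−1) = 22.7/7.6 = 2.987.
Right-skewed posterior ⇒ mode < mean.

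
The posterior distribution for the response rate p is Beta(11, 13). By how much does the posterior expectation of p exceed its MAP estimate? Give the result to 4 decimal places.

Mode = (11−1)/(11+13−2) = 10/22 = 0.4545.
Mean = 11/(11+13) = 11/24 = 0.4583.
Difference = 0.4583 − 0.4545 = 0.0038.

0.0038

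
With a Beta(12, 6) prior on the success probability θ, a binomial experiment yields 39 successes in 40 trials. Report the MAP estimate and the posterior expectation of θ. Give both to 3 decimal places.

MAP estimate = 0.893, posterior expectation = 0.879

Posterior: Beta(12+39, 6+1) = Beta(51, 7).
Mode = (51−1)/(51+7−2) = 50/56 = 0.893.
Mean = 51/(51+7) = 51/58 = 0.879.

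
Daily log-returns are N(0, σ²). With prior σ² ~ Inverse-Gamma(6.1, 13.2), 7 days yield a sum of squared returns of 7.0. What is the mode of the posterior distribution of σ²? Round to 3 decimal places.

1.575

Posterior: Inverse-Gamma(shape = 6.1+7/2 = 9.6, scale = 13.2+7.0/2 = 16.7).
Mode = β/(α+1) = 16.7/10.6 = 1.575.
Mean = β/(α−1) = 16.7/8.6 = 1.942.
This is the posterior mode — the MAP estimate.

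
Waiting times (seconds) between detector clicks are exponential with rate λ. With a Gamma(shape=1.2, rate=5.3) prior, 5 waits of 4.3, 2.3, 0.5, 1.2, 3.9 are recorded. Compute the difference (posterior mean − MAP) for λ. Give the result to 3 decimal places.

Σ times = 12.2. Posterior: Gamma(shape = 1.2+5 = 6.2, rate = 5.3+12.2 = 17.5).
Mode = (α−1)/β = 5.2/17.5 = 0.297.
Mean = α/β = 6.2/17.5 = 0.354.
Difference = 0.354 − 0.297 = 0.057.
The mean is pulled above the mode by the posterior's right skew.

0.057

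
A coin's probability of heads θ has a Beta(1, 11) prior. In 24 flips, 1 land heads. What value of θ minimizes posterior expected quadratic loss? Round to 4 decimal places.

Posterior: Beta(1+1, 11+23) = Beta(2, 34).
Mode = (2−1)/(2+34−2) = 1/34 = 0.0294.
Mean = 2/(2+34) = 2/36 = 0.0556.
Quadratic loss ⇒ the optimal estimator is the posterior mean.

0.0556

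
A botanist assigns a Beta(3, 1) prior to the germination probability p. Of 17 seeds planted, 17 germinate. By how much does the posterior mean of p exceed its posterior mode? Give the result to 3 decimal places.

-0.048

Posterior: Beta(3+17, 1+0) = Beta(20, 1).
Since β = 1 ≤ 1 and α > 1, the Beta density is monotone increasing on [0,1]; the mode is at 1.
Mean = 20/(20+1) = 0.952.
Difference = 0.952 − 1.000 = -0.048.
The posterior is left-skewed, so the mode exceeds the mean.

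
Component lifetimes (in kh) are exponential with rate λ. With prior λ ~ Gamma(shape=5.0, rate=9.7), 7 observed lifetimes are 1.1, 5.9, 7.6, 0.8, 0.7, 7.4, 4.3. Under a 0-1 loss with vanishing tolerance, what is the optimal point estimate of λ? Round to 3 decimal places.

0.293

Σ times = 27.8. Posterior: Gamma(shape = 5.0+7 = 12.0, rate = 9.7+27.8 = 37.5).
Mode = (α−1)/β = 11.0/37.5 = 0.293.
Mean = α/β = 12.0/37.5 = 0.320.
This is the posterior mode — the MAP estimate.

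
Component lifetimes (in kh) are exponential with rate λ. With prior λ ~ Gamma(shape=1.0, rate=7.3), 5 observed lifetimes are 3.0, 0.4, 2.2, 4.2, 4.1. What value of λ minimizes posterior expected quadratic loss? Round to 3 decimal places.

Σ times = 13.9. Posterior: Gamma(shape = 1.0+5 = 6.0, rate = 7.3+13.9 = 21.2).
Mode = (α−1)/β = 5.0/21.2 = 0.236.
Mean = α/β = 6.0/21.2 = 0.283.
Quadratic loss ⇒ the optimal estimator is the posterior mean.

0.283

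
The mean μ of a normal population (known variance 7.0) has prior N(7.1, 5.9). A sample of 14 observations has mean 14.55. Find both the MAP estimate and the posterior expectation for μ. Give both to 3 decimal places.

μ_MAP = 13.968, E[μ|data] = 13.968

Posterior for μ is Normal. Precision-weighted mean: (1/5.9·7.1 + 14/7.0·14.55) / (1/5.9 + 14/7.0) = 13.968.
A Normal posterior is symmetric, so mode = mean.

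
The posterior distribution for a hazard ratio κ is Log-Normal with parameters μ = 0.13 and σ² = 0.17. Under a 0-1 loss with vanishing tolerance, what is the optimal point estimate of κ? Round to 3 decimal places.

Mode = exp(μ − σ²) = exp(-0.04) = 0.961.
Mean = exp(μ + σ²/2) = exp(0.215) = 1.240.
This is the posterior mode — the MAP estimate.

0.961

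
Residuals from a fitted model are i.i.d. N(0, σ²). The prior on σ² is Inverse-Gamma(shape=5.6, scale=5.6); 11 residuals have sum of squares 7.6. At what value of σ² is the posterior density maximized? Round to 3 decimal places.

0.777

Posterior: Inverse-Gamma(shape = 5.6+11/2 = 11.1, scale = 5.6+7.6/2 = 9.4).
Mode = β/(α+1) = 9.4/12.1 = 0.777.
Mean = β/(α−1) = 9.4/10.1 = 0.931.
This is the posterior mode — the MAP estimate.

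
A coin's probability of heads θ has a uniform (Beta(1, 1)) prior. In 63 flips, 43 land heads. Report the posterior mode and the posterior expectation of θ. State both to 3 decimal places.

Posterior: Beta(1+43, 1+20) = Beta(44, 21).
Mode = (44−1)/(44+21−2) = 43/63 = 0.683.
With a flat prior the MAP equals the MLE, 43/63.
Mean = 44/(44+21) = 44/65 = 0.677.

θ_MAP = 0.683, E[θ|data] = 0.677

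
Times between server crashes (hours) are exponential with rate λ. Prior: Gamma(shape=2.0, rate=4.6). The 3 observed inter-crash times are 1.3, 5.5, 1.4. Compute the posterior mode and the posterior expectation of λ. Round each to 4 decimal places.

MAP = 0.3125; posterior mean = 0.3906

Σ times = 8.2. Posterior: Gamma(shape = 2.0+3 = 5.0, rate = 4.6+8.2 = 12.8).
Mode = (α−1)/β = 4.0/12.8 = 0.3125.
Mean = α/β = 5.0/12.8 = 0.3906.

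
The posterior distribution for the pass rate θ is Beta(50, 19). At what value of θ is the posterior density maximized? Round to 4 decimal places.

0.7313

Mode = (50−1)/(50+19−2) = 49/67 = 0.7313.
Mean = 50/(50+19) = 50/69 = 0.7246.
This is the posterior mode — the MAP estimate.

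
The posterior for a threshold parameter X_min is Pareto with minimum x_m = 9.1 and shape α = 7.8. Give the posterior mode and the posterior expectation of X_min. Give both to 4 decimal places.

MAP: 9.1000. Posterior mean: 10.4382.

The Pareto density is strictly decreasing on [x_m, ∞), so the mode is x_m = 9.1000.
Mean = α·x_m/(α−1) = 7.8·9.1/6.8 = 10.4382.
Mean > mode: the posterior has a right tail.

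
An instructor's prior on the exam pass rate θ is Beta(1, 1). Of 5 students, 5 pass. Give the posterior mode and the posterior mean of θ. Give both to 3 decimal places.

θ_MAP = 1.000, E[θ|data] = 0.857

Posterior: Beta(1+5, 1+0) = Beta(6, 1).
Since β = 1 ≤ 1 and α > 1, the Beta density is monotone increasing on [0,1]; the mode is at 1.
Mean = 6/(6+1) = 0.857.
The mean is pulled below the mode by the posterior's left skew.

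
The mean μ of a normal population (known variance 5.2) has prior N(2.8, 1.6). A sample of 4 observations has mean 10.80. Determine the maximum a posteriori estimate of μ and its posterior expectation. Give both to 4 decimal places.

Posterior for μ is Normal. Precision-weighted mean: (1/1.6·2.8 + 4/5.2·10.80) / (1/1.6 + 4/5.2) = 7.2138.
A Normal posterior is symmetric, so mode = mean.

μ_MAP = 7.2138, E[μ|data] = 7.2138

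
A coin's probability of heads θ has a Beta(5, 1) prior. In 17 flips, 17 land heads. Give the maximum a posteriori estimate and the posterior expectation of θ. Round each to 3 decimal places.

maximum a posteriori estimate = 1.000, posterior expectation = 0.957

Posterior: Beta(5+17, 1+0) = Beta(22, 1).
Since β = 1 ≤ 1 and α > 1, the Beta density is monotone increasing on [0,1]; the mode is at 1.
Mean = 22/(22+1) = 0.957.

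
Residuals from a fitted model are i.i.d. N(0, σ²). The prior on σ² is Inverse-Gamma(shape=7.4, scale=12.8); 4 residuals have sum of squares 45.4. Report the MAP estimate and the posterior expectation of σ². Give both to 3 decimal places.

Posterior: Inverse-Gamma(shape = 7.4+4/2 = 9.4, scale = 12.8+45.4/2 = 35.5).
Mode = β/(α+1) = 35.5/10.4 = 3.413.
Mean = β/(α−1) = 35.5/8.4 = 4.226.
The mean is pulled above the mode by the posterior's right skew.

MAP estimate = 3.413, posterior expectation = 4.226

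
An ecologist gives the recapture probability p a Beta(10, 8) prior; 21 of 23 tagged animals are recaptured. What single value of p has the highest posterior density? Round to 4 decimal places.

0.7692

Posterior: Beta(10+21, 8+2) = Beta(31, 10).
Mode = (31−1)/(31+10−2) = 30/39 = 0.7692.
Mean = 31/(31+10) = 31/41 = 0.7561.
This is the posterior mode — the MAP estimate.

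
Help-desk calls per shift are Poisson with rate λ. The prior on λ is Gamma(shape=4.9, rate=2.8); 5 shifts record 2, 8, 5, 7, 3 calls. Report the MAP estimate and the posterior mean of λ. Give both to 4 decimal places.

MAP: 3.7051. Posterior mean: 3.8333.

Σ counts = 25. Posterior: Gamma(shape = 4.9+25 = 29.9, rate = 2.8+5 = 7.8).
Mode = (α−1)/β = 28.9/7.8 = 3.7051.
Mean = α/β = 29.9/7.8 = 3.8333.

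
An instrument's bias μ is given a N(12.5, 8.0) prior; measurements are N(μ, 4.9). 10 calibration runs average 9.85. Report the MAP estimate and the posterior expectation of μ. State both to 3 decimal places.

MAP = 10.003, posterior mean = 10.003

Posterior for μ is Normal. Precision-weighted mean: (1/8.0·12.5 + 10/4.9·9.85) / (1/8.0 + 10/4.9) = 10.003.
A Normal posterior is symmetric, so mode = mean.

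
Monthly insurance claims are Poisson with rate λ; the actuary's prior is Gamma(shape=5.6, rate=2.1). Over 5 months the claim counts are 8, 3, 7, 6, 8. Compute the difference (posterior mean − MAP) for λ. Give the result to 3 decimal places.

Σ counts = 32. Posterior: Gamma(shape = 5.6+32 = 37.6, rate = 2.1+5 = 7.1).
Mode = (α−1)/β = 36.6/7.1 = 5.155.
Mean = α/β = 37.6/7.1 = 5.296.
Difference = 5.296 − 5.155 = 0.141.

0.141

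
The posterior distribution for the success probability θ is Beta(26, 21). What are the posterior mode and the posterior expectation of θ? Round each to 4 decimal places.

Mode = (26−1)/(26+21−2) = 25/45 = 0.5556.
Mean = 26/(26+21) = 26/47 = 0.5532.
The posterior is left-skewed, so the mode exceeds the mean.

posterior mode = 0.5556, posterior expectation = 0.5532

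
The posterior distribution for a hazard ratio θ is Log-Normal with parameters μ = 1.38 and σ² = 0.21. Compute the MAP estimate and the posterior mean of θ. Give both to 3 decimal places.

Mode = exp(μ − σ²) = exp(1.17) = 3.222.
Mean = exp(μ + σ²/2) = exp(1.485) = 4.415.

MAP estimate = 3.222, posterior mean = 4.415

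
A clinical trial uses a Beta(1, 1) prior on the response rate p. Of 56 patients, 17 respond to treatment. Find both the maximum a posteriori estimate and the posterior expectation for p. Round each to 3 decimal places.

Posterior: Beta(1+17, 1+39) = Beta(18, 40).
Mode = (18−1)/(18+40−2) = 17/56 = 0.304.
With a flat prior the MAP equals the MLE, 17/56.
Mean = 18/(18+40) = 18/58 = 0.310.

MAP = 0.304; posterior mean = 0.310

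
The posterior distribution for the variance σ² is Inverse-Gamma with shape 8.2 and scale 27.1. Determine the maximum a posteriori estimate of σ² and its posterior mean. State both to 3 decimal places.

MAP: 2.946. Posterior mean: 3.764.

Mode = β/(α+1) = 27.1/9.2 = 2.946.
Mean = β/(α−1) = 27.1/7.2 = 3.764.
The posterior is right-skewed, so the mean exceeds the mode.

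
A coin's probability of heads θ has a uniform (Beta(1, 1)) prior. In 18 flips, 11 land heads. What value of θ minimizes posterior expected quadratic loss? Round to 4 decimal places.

Posterior: Beta(1+11, 1+7) = Beta(12, 8).
Mode = (12−1)/(12+8−2) = 11/18 = 0.6111.
With a flat prior the MAP equals the MLE, 11/18.
Mean = 12/(12+8) = 12/20 = 0.6000.
Quadratic loss ⇒ the optimal estimator is the posterior mean.

0.6000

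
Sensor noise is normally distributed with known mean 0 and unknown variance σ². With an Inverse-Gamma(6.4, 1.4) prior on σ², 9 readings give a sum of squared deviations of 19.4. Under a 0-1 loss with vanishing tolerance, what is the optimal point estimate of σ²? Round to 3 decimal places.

0.933

Posterior: Inverse-Gamma(shape = 6.4+9/2 = 10.9, scale = 1.4+19.4/2 = 11.1).
Mode = β/(α+1) = 11.1/11.9 = 0.933.
Mean = β/(α−1) = 11.1/9.9 = 1.121.
This is the posterior mode — the MAP estimate.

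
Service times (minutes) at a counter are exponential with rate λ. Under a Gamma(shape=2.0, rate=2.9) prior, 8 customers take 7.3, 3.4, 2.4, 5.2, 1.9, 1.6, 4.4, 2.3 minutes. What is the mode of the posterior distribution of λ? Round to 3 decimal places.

Σ times = 28.5. Posterior: Gamma(shape = 2.0+8 = 10.0, rate = 2.9+28.5 = 31.4).
Mode = (α−1)/β = 9.0/31.4 = 0.287.
Mean = α/β = 10.0/31.4 = 0.318.
This is the posterior mode — the MAP estimate.

0.287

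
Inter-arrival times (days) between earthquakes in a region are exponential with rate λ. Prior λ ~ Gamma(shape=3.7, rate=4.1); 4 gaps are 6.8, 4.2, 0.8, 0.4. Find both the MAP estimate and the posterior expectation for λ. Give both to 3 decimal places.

MAP: 0.411. Posterior mean: 0.472.

Σ times = 12.2. Posterior: Gamma(shape = 3.7+4 = 7.7, rate = 4.1+12.2 = 16.3).
Mode = (α−1)/β = 6.7/16.3 = 0.411.
Mean = α/β = 7.7/16.3 = 0.472.
The posterior is right-skewed, so the mean exceeds the mode.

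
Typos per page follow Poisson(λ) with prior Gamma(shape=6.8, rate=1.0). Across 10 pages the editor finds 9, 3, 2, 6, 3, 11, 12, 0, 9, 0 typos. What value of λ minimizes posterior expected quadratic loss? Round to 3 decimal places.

Σ counts = 55. Posterior: Gamma(shape = 6.8+55 = 61.8, rate = 1.0+10 = 11.0).
Mode = (α−1)/β = 60.8/11.0 = 5.527.
Mean = α/β = 61.8/11.0 = 5.618.
Quadratic loss ⇒ the optimal estimator is the posterior mean.

5.618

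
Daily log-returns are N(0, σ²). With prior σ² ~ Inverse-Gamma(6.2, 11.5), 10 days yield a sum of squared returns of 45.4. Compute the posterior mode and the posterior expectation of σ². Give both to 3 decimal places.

MAP = 2.803, posterior mean = 3.353

Posterior: Inverse-Gamma(shape = 6.2+10/2 = 11.2, scale = 11.5+45.4/2 = 34.2).
Mode = β/(α+1) = 34.2/12.2 = 2.803.
Mean = β/(α−1) = 34.2/10.2 = 3.353.
The mean is pulled above the mode by the posterior's right skew.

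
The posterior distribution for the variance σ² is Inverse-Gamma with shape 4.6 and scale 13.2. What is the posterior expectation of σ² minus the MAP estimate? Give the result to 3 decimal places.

1.310

Mode = β/(α+1) = 13.2/5.6 = 2.357.
Mean = β/(α−1) = 13.2/3.6 = 3.667.
Difference = 3.667 − 2.357 = 1.310.
Mean > mode: the posterior has a right tail.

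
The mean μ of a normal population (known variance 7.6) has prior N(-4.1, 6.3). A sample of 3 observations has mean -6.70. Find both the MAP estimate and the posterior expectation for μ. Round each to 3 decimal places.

Posterior for μ is Normal. Precision-weighted mean: (1/6.3·-4.1 + 3/7.6·-6.70) / (1/6.3 + 3/7.6) = -5.954.
A Normal posterior is symmetric, so mode = mean.

MAP estimate = -5.954, posterior expectation = -5.954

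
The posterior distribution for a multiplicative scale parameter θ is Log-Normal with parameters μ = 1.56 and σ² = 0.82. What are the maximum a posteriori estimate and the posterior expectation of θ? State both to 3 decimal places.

Mode = exp(μ − σ²) = exp(0.74) = 2.096.
Mean = exp(μ + σ²/2) = exp(1.970) = 7.171.

MAP: 2.096. Posterior mean: 7.171.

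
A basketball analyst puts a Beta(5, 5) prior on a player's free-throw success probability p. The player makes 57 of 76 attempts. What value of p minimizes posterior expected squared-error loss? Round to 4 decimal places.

Posterior: Beta(5+57, 5+19) = Beta(62, 24).
Mode = (62−1)/(62+24−2) = 61/84 = 0.7262.
Mean = 62/(62+24) = 62/86 = 0.7209.
Squared-error loss ⇒ the optimal estimator is the posterior mean.

0.7209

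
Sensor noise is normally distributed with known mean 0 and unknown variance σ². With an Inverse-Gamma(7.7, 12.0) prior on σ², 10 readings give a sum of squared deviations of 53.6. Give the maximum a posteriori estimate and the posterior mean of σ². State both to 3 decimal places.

Posterior: Inverse-Gamma(shape = 7.7+10/2 = 12.7, scale = 12.0+53.6/2 = 38.8).
Mode = β/(α+1) = 38.8/13.7 = 2.832.
Mean = β/(α−1) = 38.8/11.7 = 3.316.

σ²_MAP = 2.832, E[σ²|data] = 3.316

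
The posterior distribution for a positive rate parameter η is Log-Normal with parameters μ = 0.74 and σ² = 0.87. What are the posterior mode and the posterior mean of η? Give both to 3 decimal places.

MAP = 0.878; posterior mean = 3.238

Mode = exp(μ − σ²) = exp(-0.13) = 0.878.
Mean = exp(μ + σ²/2) = exp(1.175) = 3.238.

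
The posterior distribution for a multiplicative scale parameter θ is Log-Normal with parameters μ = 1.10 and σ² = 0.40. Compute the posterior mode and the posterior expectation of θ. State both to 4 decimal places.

MAP = 2.0138, posterior mean = 3.6693

Mode = exp(μ − σ²) = exp(0.70) = 2.0138.
Mean = exp(μ + σ²/2) = exp(1.300) = 3.6693.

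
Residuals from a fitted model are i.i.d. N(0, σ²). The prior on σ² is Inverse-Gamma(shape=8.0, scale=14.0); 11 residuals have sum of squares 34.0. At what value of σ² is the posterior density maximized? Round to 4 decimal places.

Posterior: Inverse-Gamma(shape = 8.0+11/2 = 13.5, scale = 14.0+34.0/2 = 31.0).
Mode = β/(α+1) = 31.0/14.5 = 2.1379.
Mean = β/(α−1) = 31.0/12.5 = 2.4800.
This is the posterior mode — the MAP estimate.

2.1379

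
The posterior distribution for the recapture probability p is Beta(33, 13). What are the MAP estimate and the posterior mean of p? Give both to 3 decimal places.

MAP estimate = 0.727, posterior mean = 0.717

Mode = (33−1)/(33+13−2) = 32/44 = 0.727.
Mean = 33/(33+13) = 33/46 = 0.717.
Left-skewed posterior ⇒ mean < mode.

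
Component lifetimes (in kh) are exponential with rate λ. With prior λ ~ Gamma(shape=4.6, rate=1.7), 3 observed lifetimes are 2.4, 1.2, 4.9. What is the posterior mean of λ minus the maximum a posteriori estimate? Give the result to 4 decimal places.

0.0980

Σ times = 8.5. Posterior: Gamma(shape = 4.6+3 = 7.6, rate = 1.7+8.5 = 10.2).
Mode = (α−1)/β = 6.6/10.2 = 0.6471.
Mean = α/β = 7.6/10.2 = 0.7451.
Difference = 0.7451 − 0.6471 = 0.0980.
Right-skewed posterior ⇒ mode < mean.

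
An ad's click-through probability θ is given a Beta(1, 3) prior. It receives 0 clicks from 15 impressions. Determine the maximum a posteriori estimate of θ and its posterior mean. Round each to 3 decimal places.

Posterior: Beta(1+0, 3+15) = Beta(1, 18).
Since α = 1 ≤ 1 and β > 1, the Beta density is monotone decreasing on [0,1]; the mode is at 0.
Mean = 1/(1+18) = 0.053.

θ_MAP = 0.000, E[θ|data] = 0.053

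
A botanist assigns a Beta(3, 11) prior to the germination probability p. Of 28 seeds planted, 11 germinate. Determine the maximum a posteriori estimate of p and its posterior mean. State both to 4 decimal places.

maximum a posteriori estimate = 0.3250, posterior mean = 0.3333

Posterior: Beta(3+11, 11+17) = Beta(14, 28).
Mode = (14−1)/(14+28−2) = 13/40 = 0.3250.
Mean = 14/(14+28) = 14/42 = 0.3333.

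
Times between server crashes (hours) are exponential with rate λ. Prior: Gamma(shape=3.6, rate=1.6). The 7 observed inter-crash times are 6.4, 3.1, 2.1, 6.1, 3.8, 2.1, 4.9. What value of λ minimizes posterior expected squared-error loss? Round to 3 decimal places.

0.352

Σ times = 28.5. Posterior: Gamma(shape = 3.6+7 = 10.6, rate = 1.6+28.5 = 30.1).
Mode = (α−1)/β = 9.6/30.1 = 0.319.
Mean = α/β = 10.6/30.1 = 0.352.
Squared-error loss ⇒ the optimal estimator is the posterior mean.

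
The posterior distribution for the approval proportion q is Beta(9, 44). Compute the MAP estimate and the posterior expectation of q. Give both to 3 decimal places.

q_MAP = 0.157, E[q|data] = 0.170

Mode = (9−1)/(9+44−2) = 8/51 = 0.157.
Mean = 9/(9+44) = 9/53 = 0.170.
The mean is pulled above the mode by the posterior's right skew.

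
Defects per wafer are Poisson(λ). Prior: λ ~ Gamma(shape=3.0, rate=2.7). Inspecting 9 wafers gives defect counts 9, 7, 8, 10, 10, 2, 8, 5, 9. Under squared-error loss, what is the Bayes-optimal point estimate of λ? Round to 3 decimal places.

Σ counts = 68. Posterior: Gamma(shape = 3.0+68 = 71.0, rate = 2.7+9 = 11.7).
Mode = (α−1)/β = 70.0/11.7 = 5.983.
Mean = α/β = 71.0/11.7 = 6.068.
Squared-error loss ⇒ the optimal estimator is the posterior mean.

6.068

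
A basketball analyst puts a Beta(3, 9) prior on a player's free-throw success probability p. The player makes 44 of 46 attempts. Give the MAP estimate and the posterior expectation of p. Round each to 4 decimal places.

MAP: 0.8214. Posterior mean: 0.8103.

Posterior: Beta(3+44, 9+2) = Beta(47, 11).
Mode = (47−1)/(47+11−2) = 46/56 = 0.8214.
Mean = 47/(47+11) = 47/58 = 0.8103.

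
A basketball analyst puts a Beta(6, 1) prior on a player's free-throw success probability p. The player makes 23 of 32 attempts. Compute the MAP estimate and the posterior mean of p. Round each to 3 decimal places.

MAP = 0.757; posterior mean = 0.744

Posterior: Beta(6+23, 1+9) = Beta(29, 10).
Mode = (29−1)/(29+10−2) = 28/37 = 0.757.
Mean = 29/(29+10) = 29/39 = 0.744.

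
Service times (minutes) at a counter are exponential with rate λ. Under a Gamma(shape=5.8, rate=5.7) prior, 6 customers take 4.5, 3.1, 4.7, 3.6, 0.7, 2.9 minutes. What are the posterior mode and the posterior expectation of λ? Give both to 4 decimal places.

posterior mode = 0.4286, posterior expectation = 0.4683

Σ times = 19.5. Posterior: Gamma(shape = 5.8+6 = 11.8, rate = 5.7+19.5 = 25.2).
Mode = (α−1)/β = 10.8/25.2 = 0.4286.
Mean = α/β = 11.8/25.2 = 0.4683.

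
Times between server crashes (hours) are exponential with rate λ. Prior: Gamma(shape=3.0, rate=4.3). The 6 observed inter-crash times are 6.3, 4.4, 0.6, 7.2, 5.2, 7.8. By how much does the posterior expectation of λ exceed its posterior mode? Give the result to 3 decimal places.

Σ times = 31.5. Posterior: Gamma(shape = 3.0+6 = 9.0, rate = 4.3+31.5 = 35.8).
Mode = (α−1)/β = 8.0/35.8 = 0.223.
Mean = α/β = 9.0/35.8 = 0.251.
Difference = 0.251 − 0.223 = 0.028.

0.028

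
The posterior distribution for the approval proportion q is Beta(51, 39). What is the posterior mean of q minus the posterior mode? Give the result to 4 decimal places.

Mode = (51−1)/(51+39−2) = 50/88 = 0.5682.
Mean = 51/(51+39) = 51/90 = 0.5667.
Difference = 0.5667 − 0.5682 = -0.0015.

-0.0015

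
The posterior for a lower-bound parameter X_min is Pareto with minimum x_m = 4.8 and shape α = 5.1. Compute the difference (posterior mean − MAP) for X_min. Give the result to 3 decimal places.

The Pareto density is strictly decreasing on [x_m, ∞), so the mode is x_m = 4.800.
Mean = α·x_m/(α−1) = 5.1·4.8/4.1 = 5.971.
Difference = 5.971 − 4.800 = 1.171.

1.171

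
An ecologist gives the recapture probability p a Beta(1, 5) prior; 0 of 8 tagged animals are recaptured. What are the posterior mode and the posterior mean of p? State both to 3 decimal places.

Posterior: Beta(1+0, 5+8) = Beta(1, 13).
Since α = 1 ≤ 1 and β > 1, the Beta density is monotone decreasing on [0,1]; the mode is at 0.
Mean = 1/(1+13) = 0.071.
The mean is pulled above the mode by the posterior's right skew.

posterior mode = 0.000, posterior mean = 0.071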